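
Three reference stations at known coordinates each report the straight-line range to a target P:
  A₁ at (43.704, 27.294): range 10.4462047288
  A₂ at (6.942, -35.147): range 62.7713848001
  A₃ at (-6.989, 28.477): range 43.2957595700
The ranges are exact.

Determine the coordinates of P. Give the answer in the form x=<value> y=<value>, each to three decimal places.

x=35.602 y=20.699

eq1: (x − 43.704)² + (y − 27.294)² = 10.4462047288²
eq2: (x − 6.942)² + (y + 35.147)² = 62.7713848001²
eq3: (x + 6.989)² + (y − 28.477)² = 43.2957595700²
eq1−eq2, eq1−eq3 (x²,y² cancel):
  -73.524·x − 124.882·y = -5202.622635
  -101.386·x + 2.366·y = -3560.616006
det = -73.524·2.366 − -124.882·-101.386 = -12835.244236
x = (-5202.622635·2.366 − -124.882·-3560.616006) / -12835.244236 = 35.602459
y = (-73.524·-3560.616006 − -5202.622635·-101.386) / -12835.244236 = 20.699440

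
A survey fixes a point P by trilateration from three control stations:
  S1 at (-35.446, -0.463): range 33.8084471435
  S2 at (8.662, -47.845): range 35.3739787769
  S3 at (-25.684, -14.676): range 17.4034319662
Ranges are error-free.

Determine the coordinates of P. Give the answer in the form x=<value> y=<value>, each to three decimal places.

eq1: (x + 35.446)² + (y + 0.463)² = 33.8084471435²
eq2: (x − 8.662)² + (y + 47.845)² = 35.3739787769²
eq3: (x + 25.684)² + (y + 14.676)² = 17.4034319662²
eq1−eq2, eq1−eq3 (x²,y² cancel):
  88.216·x − 94.764·y = 999.233708
  19.524·x − 28.426·y = 458.551201
det = 88.216·-28.426 − -94.764·19.524 = -657.455680
x = (999.233708·-28.426 − -94.764·458.551201) / -657.455680 = -22.891168
y = (88.216·458.551201 − 999.233708·19.524) / -657.455680 = -31.853879

x=-22.891 y=-31.854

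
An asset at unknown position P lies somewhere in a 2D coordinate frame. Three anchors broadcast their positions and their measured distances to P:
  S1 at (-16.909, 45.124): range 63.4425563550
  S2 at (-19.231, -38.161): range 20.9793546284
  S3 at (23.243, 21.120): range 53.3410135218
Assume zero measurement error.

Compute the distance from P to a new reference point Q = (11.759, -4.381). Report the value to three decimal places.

eq1: (x + 16.909)² + (y − 45.124)² = 63.4425563550²
eq2: (x + 19.231)² + (y + 38.161)² = 20.9793546284²
eq3: (x − 23.243)² + (y − 21.120)² = 53.3410135218²
eq3−eq2, eq3−eq1 (x²,y² cancel):
  -84.948·x − 118.562·y = 3244.932236
  -80.304·x + 48.008·y = 156.103975
det = -84.948·48.008 − -118.562·-80.304 = -13599.186432
x = (3244.932236·48.008 − -118.562·156.103975) / -13599.186432 = -12.816260
y = (-84.948·156.103975 − 3244.932236·-80.304) / -13599.186432 = -18.186405
|P − Q| = √((-12.816260 − 11.759)² + (-18.186405 − -4.381)²) = 28.187455

28.187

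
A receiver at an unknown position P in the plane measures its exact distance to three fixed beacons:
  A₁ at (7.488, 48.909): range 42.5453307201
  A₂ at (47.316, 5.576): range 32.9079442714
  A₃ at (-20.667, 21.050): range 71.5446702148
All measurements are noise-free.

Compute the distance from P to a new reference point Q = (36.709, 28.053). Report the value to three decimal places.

eq1: (x − 7.488)² + (y − 48.909)² = 42.5453307201²
eq2: (x − 47.316)² + (y − 5.576)² = 32.9079442714²
eq3: (x + 20.667)² + (y − 21.050)² = 71.5446702148²
eq1−eq3, eq1−eq2 (x²,y² cancel):
  -56.310·x − 55.718·y = -4886.467706
  79.656·x − 86.666·y = 548.907577
det = -56.310·-86.666 − -55.718·79.656 = 9318.435468
x = (-4886.467706·-86.666 − -55.718·548.907577) / 9318.435468 = 48.728635
y = (-56.310·548.907577 − -4886.467706·79.656) / 9318.435468 = 38.453610
|P − Q| = √((48.728635 − 36.709)² + (38.453610 − 28.053)²) = 15.894789

15.895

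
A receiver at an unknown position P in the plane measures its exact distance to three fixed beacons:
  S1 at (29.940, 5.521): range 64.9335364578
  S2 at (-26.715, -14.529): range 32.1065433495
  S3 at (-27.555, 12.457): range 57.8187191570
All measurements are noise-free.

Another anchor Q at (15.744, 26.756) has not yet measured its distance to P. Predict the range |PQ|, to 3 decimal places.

75.738

eq1: (x − 29.940)² + (y − 5.521)² = 64.9335364578²
eq2: (x + 26.715)² + (y + 14.529)² = 32.1065433495²
eq3: (x + 27.555)² + (y − 12.457)² = 57.8187191570²
eq3−eq2, eq3−eq1 (x²,y² cancel):
  1.680·x − 53.972·y = 2322.502351
  114.990·x − 13.872·y = -860.929705
det = 1.680·-13.872 − -53.972·114.990 = 6182.935320
x = (2322.502351·-13.872 − -53.972·-860.929705) / 6182.935320 = -12.725970
y = (1.680·-860.929705 − 2322.502351·114.990) / 6182.935320 = -43.427740
|P − Q| = √((-12.725970 − 15.744)² + (-43.427740 − 26.756)²) = 75.738343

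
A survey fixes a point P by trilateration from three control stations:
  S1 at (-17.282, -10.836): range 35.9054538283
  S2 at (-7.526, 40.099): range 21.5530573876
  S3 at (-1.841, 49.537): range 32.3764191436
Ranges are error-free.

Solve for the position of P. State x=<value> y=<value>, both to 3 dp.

eq1: (x + 17.282)² + (y + 10.836)² = 35.9054538283²
eq2: (x + 7.526)² + (y − 40.099)² = 21.5530573876²
eq3: (x + 1.841)² + (y − 49.537)² = 32.3764191436²
eq3−eq2, eq3−eq1 (x²,y² cancel):
  -11.370·x − 18.876·y = -209.034939
  -30.882·x − 120.746·y = -2282.186328
det = -11.370·-120.746 − -18.876·-30.882 = 789.953388
x = (-209.034939·-120.746 − -18.876·-2282.186328) / 789.953388 = -22.581606
y = (-11.370·-2282.186328 − -209.034939·-30.882) / 789.953388 = 24.676192

x=-22.582 y=24.676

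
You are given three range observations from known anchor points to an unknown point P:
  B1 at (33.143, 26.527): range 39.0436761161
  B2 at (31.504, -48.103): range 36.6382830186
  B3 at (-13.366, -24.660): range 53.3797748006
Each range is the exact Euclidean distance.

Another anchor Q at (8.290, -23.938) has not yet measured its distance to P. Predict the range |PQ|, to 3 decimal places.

eq1: (x − 33.143)² + (y − 26.527)² = 39.0436761161²
eq2: (x − 31.504)² + (y + 48.103)² = 36.6382830186²
eq3: (x + 13.366)² + (y + 24.660)² = 53.3797748006²
eq2−eq3, eq2−eq1 (x²,y² cancel):
  -89.740·x + 46.886·y = -4026.671644
  3.278·x + 149.260·y = -1686.305309
det = -89.740·149.260 − 46.886·3.278 = -13548.284708
x = (-4026.671644·149.260 − 46.886·-1686.305309) / -13548.284708 = 38.525681
y = (-89.740·-1686.305309 − -4026.671644·3.278) / -13548.284708 = -12.143860
|P − Q| = √((38.525681 − 8.290)² + (-12.143860 − -23.938)²) = 32.454555

32.455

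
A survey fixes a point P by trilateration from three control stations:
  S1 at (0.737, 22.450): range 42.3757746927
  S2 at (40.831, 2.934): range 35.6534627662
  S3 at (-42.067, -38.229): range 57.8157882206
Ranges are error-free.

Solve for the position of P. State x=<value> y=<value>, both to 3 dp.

eq1: (x − 0.737)² + (y − 22.450)² = 42.3757746927²
eq2: (x − 40.831)² + (y − 2.934)² = 35.6534627662²
eq3: (x + 42.067)² + (y + 38.229)² = 57.8157882206²
eq2−eq1, eq2−eq3 (x²,y² cancel):
  -80.188·x + 39.032·y = -1695.770122
  -165.796·x − 82.326·y = -516.185947
det = -80.188·-82.326 − 39.032·-165.796 = 13072.906760
x = (-1695.770122·-82.326 − 39.032·-516.185947) / 13072.906760 = 12.220216
y = (-80.188·-516.185947 − -1695.770122·-165.796) / 13072.906760 = -18.340220

x=12.220 y=-18.340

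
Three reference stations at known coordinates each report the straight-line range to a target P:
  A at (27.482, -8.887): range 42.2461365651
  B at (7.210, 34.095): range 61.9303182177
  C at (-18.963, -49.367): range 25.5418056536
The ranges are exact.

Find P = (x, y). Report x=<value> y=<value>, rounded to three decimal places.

x=-11.609 y=-24.907

eq1: (x − 27.482)² + (y + 8.887)² = 42.2461365651²
eq2: (x − 7.210)² + (y − 34.095)² = 61.9303182177²
eq3: (x + 18.963)² + (y + 49.367)² = 25.5418056536²
eq3−eq1, eq3−eq2 (x²,y² cancel):
  92.890·x + 80.960·y = -3094.809184
  52.346·x + 166.924·y = -4765.223412
det = 92.890·166.924 − 80.960·52.346 = 11267.638200
x = (-3094.809184·166.924 − 80.960·-4765.223412) / 11267.638200 = -11.608949
y = (92.890·-4765.223412 − -3094.809184·52.346) / 11267.638200 = -24.906792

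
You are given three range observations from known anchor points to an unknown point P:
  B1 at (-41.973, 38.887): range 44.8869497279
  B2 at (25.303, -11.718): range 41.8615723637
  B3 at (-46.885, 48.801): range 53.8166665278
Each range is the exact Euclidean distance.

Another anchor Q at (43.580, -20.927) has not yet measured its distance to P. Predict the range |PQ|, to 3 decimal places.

61.059

eq1: (x + 41.973)² + (y − 38.887)² = 44.8869497279²
eq2: (x − 25.303)² + (y + 11.718)² = 41.8615723637²
eq3: (x + 46.885)² + (y − 48.801)² = 53.8166665278²
eq3−eq1, eq3−eq2 (x²,y² cancel):
  9.824·x − 19.828·y = -424.413988
  144.376·x − 121.038·y = -2658.345138
det = 9.824·-121.038 − -19.828·144.376 = 1673.610016
x = (-424.413988·-121.038 − -19.828·-2658.345138) / 1673.610016 = -0.800334
y = (9.824·-2658.345138 − -424.413988·144.376) / 1673.610016 = 21.008246
|P − Q| = √((-0.800334 − 43.580)² + (21.008246 − -20.927)²) = 61.058815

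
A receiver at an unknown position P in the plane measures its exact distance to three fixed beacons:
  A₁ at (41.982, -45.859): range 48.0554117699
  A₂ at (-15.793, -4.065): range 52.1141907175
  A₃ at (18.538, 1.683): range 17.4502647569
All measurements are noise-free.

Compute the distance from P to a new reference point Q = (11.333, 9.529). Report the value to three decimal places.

25.832

eq1: (x − 41.982)² + (y + 45.859)² = 48.0554117699²
eq2: (x + 15.793)² + (y + 4.065)² = 52.1141907175²
eq3: (x − 18.538)² + (y − 1.683)² = 17.4502647569²
eq1−eq2, eq1−eq3 (x²,y² cancel):
  -115.550·x + 83.588·y = -4006.159405
  -46.888·x + 95.084·y = -1514.235412
det = -115.550·95.084 − 83.588·-46.888 = -7067.682056
x = (-4006.159405·95.084 − 83.588·-1514.235412) / -7067.682056 = 35.987718
y = (-115.550·-1514.235412 − -4006.159405·-46.888) / -7067.682056 = 1.821092
|P − Q| = √((35.987718 − 11.333)² + (1.821092 − 9.529)²) = 25.831511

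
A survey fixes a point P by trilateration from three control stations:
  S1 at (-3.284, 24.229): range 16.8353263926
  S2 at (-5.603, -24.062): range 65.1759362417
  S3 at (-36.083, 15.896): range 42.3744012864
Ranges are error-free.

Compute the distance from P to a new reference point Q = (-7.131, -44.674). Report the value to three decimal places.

85.842

eq1: (x + 3.284)² + (y − 24.229)² = 16.8353263926²
eq2: (x + 5.603)² + (y + 24.062)² = 65.1759362417²
eq3: (x + 36.083)² + (y − 15.896)² = 42.3744012864²
eq3−eq2, eq3−eq1 (x²,y² cancel):
  60.960·x − 79.916·y = -3396.605033
  65.598·x + 16.666·y = 555.325062
det = 60.960·16.666 − -79.916·65.598 = 6258.289128
x = (-3396.605033·16.666 − -79.916·555.325062) / 6258.289128 = -1.953962
y = (60.960·555.325062 − -3396.605033·65.598) / 6258.289128 = 41.011706
|P − Q| = √((-1.953962 − -7.131)² + (41.011706 − -44.674)²) = 85.841959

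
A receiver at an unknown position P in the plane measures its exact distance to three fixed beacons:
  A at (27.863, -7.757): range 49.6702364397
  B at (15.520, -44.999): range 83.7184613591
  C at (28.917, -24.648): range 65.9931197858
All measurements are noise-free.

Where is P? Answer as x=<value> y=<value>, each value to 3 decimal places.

x=9.835 y=38.526

eq1: (x − 27.863)² + (y + 7.757)² = 49.6702364397²
eq2: (x − 15.520)² + (y + 44.999)² = 83.7184613591²
eq3: (x − 28.917)² + (y + 24.648)² = 65.9931197858²
eq1−eq2, eq1−eq3 (x²,y² cancel):
  -24.686·x − 74.484·y = -3112.385801
  2.108·x − 33.782·y = -1280.760496
det = -24.686·-33.782 − -74.484·2.108 = 990.954724
x = (-3112.385801·-33.782 − -74.484·-1280.760496) / 990.954724 = 9.835416
y = (-24.686·-1280.760496 − -3112.385801·2.108) / 990.954724 = 38.526243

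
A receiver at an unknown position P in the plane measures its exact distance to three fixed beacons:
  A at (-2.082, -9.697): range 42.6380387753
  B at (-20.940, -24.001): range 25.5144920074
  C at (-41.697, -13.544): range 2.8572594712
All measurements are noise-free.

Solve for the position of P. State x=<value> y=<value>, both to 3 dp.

eq1: (x + 2.082)² + (y + 9.697)² = 42.6380387753²
eq2: (x + 20.940)² + (y + 24.001)² = 25.5144920074²
eq3: (x + 41.697)² + (y + 13.544)² = 2.8572594712²
eq2−eq1, eq2−eq3 (x²,y² cancel):
  37.716·x + 28.608·y = -2083.178116
  -41.514·x + 20.914·y = 1550.373515
det = 37.716·20.914 − 28.608·-41.514 = 1976.424936
x = (-2083.178116·20.914 − 28.608·1550.373515) / 1976.424936 = -44.484701
y = (37.716·1550.373515 − -2083.178116·-41.514) / 1976.424936 = -14.170621

x=-44.485 y=-14.171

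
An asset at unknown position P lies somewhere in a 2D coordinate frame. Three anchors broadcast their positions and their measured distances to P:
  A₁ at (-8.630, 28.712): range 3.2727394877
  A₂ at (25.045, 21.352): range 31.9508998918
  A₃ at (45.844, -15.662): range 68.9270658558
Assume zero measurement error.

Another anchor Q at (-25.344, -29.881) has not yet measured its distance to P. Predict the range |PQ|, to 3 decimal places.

eq1: (x + 8.630)² + (y − 28.712)² = 3.2727394877²
eq2: (x − 25.045)² + (y − 21.352)² = 31.9508998918²
eq3: (x − 45.844)² + (y + 15.662)² = 68.9270658558²
eq3−eq1, eq3−eq2 (x²,y² cancel):
  -108.948·x + 88.748·y = 3292.114848
  -41.598·x + 74.028·y = 2466.269753
det = -108.948·74.028 − 88.748·-41.598 = -4373.463240
x = (3292.114848·74.028 − 88.748·2466.269753) / -4373.463240 = -5.677919
y = (-108.948·2466.269753 − 3292.114848·-41.598) / -4373.463240 = 30.124813
|P − Q| = √((-5.677919 − -25.344)² + (30.124813 − -29.881)²) = 63.146278

63.146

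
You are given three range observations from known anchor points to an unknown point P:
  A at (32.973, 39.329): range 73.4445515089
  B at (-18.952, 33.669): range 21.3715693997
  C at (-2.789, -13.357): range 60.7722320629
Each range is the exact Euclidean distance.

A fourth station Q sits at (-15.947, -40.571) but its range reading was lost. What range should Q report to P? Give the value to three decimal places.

78.877

eq1: (x − 32.973)² + (y − 39.329)² = 73.4445515089²
eq2: (x + 18.952)² + (y − 33.669)² = 21.3715693997²
eq3: (x + 2.789)² + (y + 13.357)² = 60.7722320629²
eq2−eq1, eq2−eq3 (x²,y² cancel):
  103.850·x + 11.320·y = -3796.149063
  32.326·x − 94.052·y = -4543.112106
det = 103.850·-94.052 − 11.320·32.326 = -10133.230520
x = (-3796.149063·-94.052 − 11.320·-4543.112106) / -10133.230520 = -40.309301
y = (103.850·-4543.112106 − -3796.149063·32.326) / -10133.230520 = 34.449811
|P − Q| = √((-40.309301 − -15.947)² + (34.449811 − -40.571)²) = 78.877397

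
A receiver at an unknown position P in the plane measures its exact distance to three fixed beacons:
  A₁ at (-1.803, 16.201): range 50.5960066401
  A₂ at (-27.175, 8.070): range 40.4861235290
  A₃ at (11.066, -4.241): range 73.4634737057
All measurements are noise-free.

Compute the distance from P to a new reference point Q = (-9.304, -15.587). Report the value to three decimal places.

69.647

eq1: (x + 1.803)² + (y − 16.201)² = 50.5960066401²
eq2: (x + 27.175)² + (y − 8.070)² = 40.4861235290²
eq3: (x − 11.066)² + (y + 4.241)² = 73.4634737057²
eq2−eq3, eq2−eq1 (x²,y² cancel):
  76.482·x − 24.622·y = -4420.918859
  50.744·x + 16.262·y = -1458.712005
det = 76.482·16.262 − -24.622·50.744 = 2493.169052
x = (-4420.918859·16.262 − -24.622·-1458.712005) / 2493.169052 = -43.241909
y = (76.482·-1458.712005 − -4420.918859·50.744) / 2493.169052 = 45.231548
|P − Q| = √((-43.241909 − -9.304)² + (45.231548 − -15.587)²) = 69.646805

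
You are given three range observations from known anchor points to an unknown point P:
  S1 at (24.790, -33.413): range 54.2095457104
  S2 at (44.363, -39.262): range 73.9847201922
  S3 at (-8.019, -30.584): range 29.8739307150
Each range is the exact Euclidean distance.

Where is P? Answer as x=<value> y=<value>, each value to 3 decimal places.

eq1: (x − 24.790)² + (y + 33.413)² = 54.2095457104²
eq2: (x − 44.363)² + (y + 39.262)² = 73.9847201922²
eq3: (x + 8.019)² + (y + 30.584)² = 29.8739307150²
eq3−eq1, eq3−eq2 (x²,y² cancel):
  65.618·x − 5.658·y = -1314.935858
  104.764·x − 17.356·y = -2071.392090
det = 65.618·-17.356 − -5.658·104.764 = -546.111296
x = (-1314.935858·-17.356 − -5.658·-2071.392090) / -546.111296 = -20.329355
y = (65.618·-2071.392090 − -1314.935858·104.764) / -546.111296 = -3.364395

x=-20.329 y=-3.364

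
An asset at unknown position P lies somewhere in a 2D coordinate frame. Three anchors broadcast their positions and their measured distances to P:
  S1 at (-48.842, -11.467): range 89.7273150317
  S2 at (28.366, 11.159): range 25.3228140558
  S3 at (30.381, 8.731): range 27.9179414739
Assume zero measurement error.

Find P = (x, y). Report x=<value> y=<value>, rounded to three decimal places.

x=27.022 y=36.446

eq1: (x + 48.842)² + (y + 11.467)² = 89.7273150317²
eq2: (x − 28.366)² + (y − 11.159)² = 25.3228140558²
eq3: (x − 30.381)² + (y − 8.731)² = 27.9179414739²
eq1−eq3, eq1−eq2 (x²,y² cancel):
  158.446·x + 40.396·y = 5753.782076
  154.416·x + 45.252·y = 5821.866335
det = 158.446·45.252 − 40.396·154.416 = 932.209656
x = (5753.782076·45.252 − 40.396·5821.866335) / 932.209656 = 27.021855
y = (158.446·5821.866335 − 5753.782076·154.416) / 932.209656 = 36.446115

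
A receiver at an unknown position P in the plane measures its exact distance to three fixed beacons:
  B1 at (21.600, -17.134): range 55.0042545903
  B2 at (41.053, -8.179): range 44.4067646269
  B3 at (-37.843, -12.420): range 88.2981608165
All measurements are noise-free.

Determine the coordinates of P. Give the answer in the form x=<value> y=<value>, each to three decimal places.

x=36.032 y=35.943

eq1: (x − 21.600)² + (y + 17.134)² = 55.0042545903²
eq2: (x − 41.053)² + (y + 8.179)² = 44.4067646269²
eq3: (x + 37.843)² + (y + 12.420)² = 88.2981608165²
eq2−eq3, eq2−eq1 (x²,y² cancel):
  -157.792·x − 8.482·y = -5990.500260
  -38.906·x − 17.910·y = -2045.618172
det = -157.792·-17.910 − -8.482·-38.906 = 2496.054028
x = (-5990.500260·-17.910 − -8.482·-2045.618172) / 2496.054028 = 36.032444
y = (-157.792·-2045.618172 − -5990.500260·-38.906) / 2496.054028 = 35.943044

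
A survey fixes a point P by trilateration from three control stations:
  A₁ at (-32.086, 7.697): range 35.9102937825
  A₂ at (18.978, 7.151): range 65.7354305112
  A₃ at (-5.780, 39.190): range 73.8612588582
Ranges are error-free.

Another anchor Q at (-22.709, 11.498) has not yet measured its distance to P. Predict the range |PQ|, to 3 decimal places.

41.805

eq1: (x + 32.086)² + (y − 7.697)² = 35.9102937825²
eq2: (x − 18.978)² + (y − 7.151)² = 65.7354305112²
eq3: (x + 5.780)² + (y − 39.190)² = 73.8612588582²
eq2−eq3, eq2−eq1 (x²,y² cancel):
  -49.516·x + 64.078·y = 23.624479
  -102.128·x + 1.092·y = 3709.051545
det = -49.516·1.092 − 64.078·-102.128 = 6490.086512
x = (23.624479·1.092 − 64.078·3709.051545) / 6490.086512 = -36.616277
y = (-49.516·3709.051545 − 23.624479·-102.128) / 6490.086512 = -27.926388
|P − Q| = √((-36.616277 − -22.709)² + (-27.926388 − 11.498)²) = 41.805439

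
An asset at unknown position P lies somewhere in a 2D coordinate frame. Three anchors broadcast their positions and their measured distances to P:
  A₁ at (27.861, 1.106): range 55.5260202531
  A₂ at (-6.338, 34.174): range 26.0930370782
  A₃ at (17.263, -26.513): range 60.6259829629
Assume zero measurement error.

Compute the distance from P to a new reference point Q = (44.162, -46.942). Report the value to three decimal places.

eq1: (x − 27.861)² + (y − 1.106)² = 55.5260202531²
eq2: (x + 6.338)² + (y − 34.174)² = 26.0930370782²
eq3: (x − 17.263)² + (y + 26.513)² = 60.6259829629²
eq2−eq1, eq2−eq3 (x²,y² cancel):
  68.398·x − 66.136·y = -2832.866304
  47.202·x − 121.374·y = -3201.745408
det = 68.398·-121.374 − -66.136·47.202 = -5179.987380
x = (-2832.866304·-121.374 − -66.136·-3201.745408) / -5179.987380 = -25.499228
y = (68.398·-3201.745408 − -2832.866304·47.202) / -5179.987380 = 16.462594
|P − Q| = √((-25.499228 − 44.162)² + (16.462594 − -46.942)²) = 94.195696

94.196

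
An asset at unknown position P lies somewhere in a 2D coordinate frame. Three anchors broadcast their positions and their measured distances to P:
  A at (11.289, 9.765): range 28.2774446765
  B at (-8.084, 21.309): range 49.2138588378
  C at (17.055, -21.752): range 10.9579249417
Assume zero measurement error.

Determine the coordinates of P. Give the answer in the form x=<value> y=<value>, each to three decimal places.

eq1: (x − 11.289)² + (y − 9.765)² = 28.2774446765²
eq2: (x + 8.084)² + (y − 21.309)² = 49.2138588378²
eq3: (x − 17.055)² + (y + 21.752)² = 10.9579249417²
eq1−eq2, eq1−eq3 (x²,y² cancel):
  -38.746·x + 23.088·y = -1325.762233
  11.532·x − 63.034·y = 1220.763541
det = -38.746·-63.034 − 23.088·11.532 = 2176.064548
x = (-1325.762233·-63.034 − 23.088·1220.763541) / 2176.064548 = 25.451041
y = (-38.746·1220.763541 − -1325.762233·11.532) / 2176.064548 = -14.710508

x=25.451 y=-14.711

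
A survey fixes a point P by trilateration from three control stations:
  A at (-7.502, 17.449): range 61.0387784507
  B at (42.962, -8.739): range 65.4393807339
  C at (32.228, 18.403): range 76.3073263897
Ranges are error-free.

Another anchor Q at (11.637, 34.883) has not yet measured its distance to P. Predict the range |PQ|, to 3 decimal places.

81.917

eq1: (x + 7.502)² + (y − 17.449)² = 61.0387784507²
eq2: (x − 42.962)² + (y + 8.739)² = 65.4393807339²
eq3: (x − 32.228)² + (y − 18.403)² = 76.3073263897²
eq1−eq3, eq1−eq2 (x²,y² cancel):
  79.460·x + 1.908·y = -1080.508798
  100.928·x − 52.376·y = 1004.775884
det = 79.460·-52.376 − 1.908·100.928 = -4354.367584
x = (-1080.508798·-52.376 − 1.908·1004.775884) / -4354.367584 = -12.556500
y = (79.460·1004.775884 − -1080.508798·100.928) / -4354.367584 = -43.380142
|P − Q| = √((-12.556500 − 11.637)² + (-43.380142 − 34.883)²) = 81.917305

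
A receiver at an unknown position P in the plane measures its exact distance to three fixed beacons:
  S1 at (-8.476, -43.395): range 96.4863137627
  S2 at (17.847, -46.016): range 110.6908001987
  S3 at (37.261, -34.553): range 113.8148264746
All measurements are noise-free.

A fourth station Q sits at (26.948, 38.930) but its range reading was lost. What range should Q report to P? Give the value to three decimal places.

69.501

eq1: (x + 8.476)² + (y + 43.395)² = 96.4863137627²
eq2: (x − 17.847)² + (y + 46.016)² = 110.6908001987²
eq3: (x − 37.261)² + (y + 34.553)² = 113.8148264746²
eq1−eq3, eq1−eq2 (x²,y² cancel):
  91.474·x + 17.684·y = -3016.882653
  52.646·x − 5.242·y = -2461.825441
det = 91.474·-5.242 − 17.684·52.646 = -1410.498572
x = (-3016.882653·-5.242 − 17.684·-2461.825441) / -1410.498572 = -42.076909
y = (91.474·-2461.825441 − -3016.882653·52.646) / -1410.498572 = 47.051601
|P − Q| = √((-42.076909 − 26.948)² + (47.051601 − 38.930)²) = 69.501068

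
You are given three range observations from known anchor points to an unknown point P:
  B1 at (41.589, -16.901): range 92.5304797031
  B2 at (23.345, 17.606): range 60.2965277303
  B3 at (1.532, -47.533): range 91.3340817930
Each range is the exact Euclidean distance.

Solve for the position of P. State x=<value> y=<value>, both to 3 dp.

x=-33.860 y=36.665

eq1: (x − 41.589)² + (y + 16.901)² = 92.5304797031²
eq2: (x − 23.345)² + (y − 17.606)² = 60.2965277303²
eq3: (x − 1.532)² + (y + 47.533)² = 91.3340817930²
eq1−eq3, eq1−eq2 (x²,y² cancel):
  -80.114·x − 61.264·y = 466.419568
  -36.488·x + 69.014·y = 3765.889957
det = -80.114·69.014 − -61.264·-36.488 = -7764.388428
x = (466.419568·69.014 − -61.264·3765.889957) / -7764.388428 = -33.860099
y = (-80.114·3765.889957 − 466.419568·-36.488) / -7764.388428 = 36.665063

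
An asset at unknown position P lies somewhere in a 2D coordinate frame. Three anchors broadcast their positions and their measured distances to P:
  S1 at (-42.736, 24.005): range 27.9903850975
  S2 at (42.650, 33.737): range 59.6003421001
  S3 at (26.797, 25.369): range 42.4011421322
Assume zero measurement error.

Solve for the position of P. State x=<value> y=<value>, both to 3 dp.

x=-15.157 y=19.225

eq1: (x + 42.736)² + (y − 24.005)² = 27.9903850975²
eq2: (x − 42.650)² + (y − 33.737)² = 59.6003421001²
eq3: (x − 26.797)² + (y − 25.369)² = 42.4011421322²
eq2−eq1, eq2−eq3 (x²,y² cancel):
  -170.772·x − 19.464·y = 2214.137173
  -31.706·x − 16.736·y = 158.801625
det = -170.772·-16.736 − -19.464·-31.706 = 2240.914608
x = (2214.137173·-16.736 − -19.464·158.801625) / 2240.914608 = -15.156706
y = (-170.772·158.801625 − 2214.137173·-31.706) / 2240.914608 = 19.225437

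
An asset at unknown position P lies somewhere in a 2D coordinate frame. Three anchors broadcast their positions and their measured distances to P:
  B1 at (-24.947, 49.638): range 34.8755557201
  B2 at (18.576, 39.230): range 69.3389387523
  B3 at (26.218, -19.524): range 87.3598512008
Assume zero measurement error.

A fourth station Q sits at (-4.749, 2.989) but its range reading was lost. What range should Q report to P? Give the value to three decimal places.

eq1: (x + 24.947)² + (y − 49.638)² = 34.8755557201²
eq2: (x − 18.576)² + (y − 39.230)² = 69.3389387523²
eq3: (x − 26.218)² + (y + 19.524)² = 87.3598512008²
eq1−eq3, eq1−eq2 (x²,y² cancel):
  102.330·x − 138.324·y = -8433.152968
  87.046·x − 20.816·y = -4793.807218
det = 102.330·-20.816 − -138.324·87.046 = 9910.449624
x = (-8433.152968·-20.816 − -138.324·-4793.807218) / 9910.449624 = -49.195959
y = (102.330·-4793.807218 − -8433.152968·87.046) / 9910.449624 = 24.572239
|P − Q| = √((-49.195959 − -4.749)² + (24.572239 − 2.989)²) = 49.410206

49.410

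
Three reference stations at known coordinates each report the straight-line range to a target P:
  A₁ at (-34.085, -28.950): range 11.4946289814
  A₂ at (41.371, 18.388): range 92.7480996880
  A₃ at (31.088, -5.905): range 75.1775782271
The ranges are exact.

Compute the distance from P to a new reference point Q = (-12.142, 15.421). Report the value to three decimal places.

eq1: (x + 34.085)² + (y + 28.950)² = 11.4946289814²
eq2: (x − 41.371)² + (y − 18.388)² = 92.7480996880²
eq3: (x − 31.088)² + (y + 5.905)² = 75.1775782271²
eq3−eq2, eq3−eq1 (x²,y² cancel):
  20.566·x + 48.586·y = -1902.196312
  -130.346·x − 46.090·y = 6518.098729
det = 20.566·-46.090 − 48.586·-130.346 = 5385.103816
x = (-1902.196312·-46.090 − 48.586·6518.098729) / 5385.103816 = -42.527707
y = (20.566·6518.098729 − -1902.196312·-130.346) / 5385.103816 = -21.149539
|P − Q| = √((-42.527707 − -12.142)² + (-21.149539 − 15.421)²) = 47.546772

47.547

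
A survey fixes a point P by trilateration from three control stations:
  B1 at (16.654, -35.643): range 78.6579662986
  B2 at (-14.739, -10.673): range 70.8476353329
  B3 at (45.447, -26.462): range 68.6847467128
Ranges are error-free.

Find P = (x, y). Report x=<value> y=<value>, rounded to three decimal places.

eq1: (x − 16.654)² + (y + 35.643)² = 78.6579662986²
eq2: (x + 14.739)² + (y + 10.673)² = 70.8476353329²
eq3: (x − 45.447)² + (y + 26.462)² = 68.6847467128²
eq2−eq3, eq2−eq1 (x²,y² cancel):
  120.372·x − 31.578·y = 2736.309204
  62.786·x − 49.940·y = 48.939885
det = 120.372·-49.940 − -31.578·62.786 = -4028.721372
x = (2736.309204·-49.940 − -31.578·48.939885) / -4028.721372 = 33.535667
y = (120.372·48.939885 − 2736.309204·62.786) / -4028.721372 = 41.182028

x=33.536 y=41.182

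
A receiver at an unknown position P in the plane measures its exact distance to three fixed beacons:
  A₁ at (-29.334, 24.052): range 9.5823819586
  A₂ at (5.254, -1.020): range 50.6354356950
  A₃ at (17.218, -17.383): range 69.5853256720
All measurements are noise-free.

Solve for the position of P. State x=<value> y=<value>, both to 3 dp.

x=-38.911 y=23.746

eq1: (x + 29.334)² + (y − 24.052)² = 9.5823819586²
eq2: (x − 5.254)² + (y + 1.020)² = 50.6354356950²
eq3: (x − 17.218)² + (y + 17.383)² = 69.5853256720²
eq3−eq1, eq3−eq2 (x²,y² cancel):
  -93.104·x + 82.870·y = 5590.649552
  -23.928·x + 32.726·y = 1708.186904
det = -93.104·32.726 − 82.870·-23.928 = -1064.008144
x = (5590.649552·32.726 − 82.870·1708.186904) / -1064.008144 = -38.911496
y = (-93.104·1708.186904 − 5590.649552·-23.928) / -1064.008144 = 23.746032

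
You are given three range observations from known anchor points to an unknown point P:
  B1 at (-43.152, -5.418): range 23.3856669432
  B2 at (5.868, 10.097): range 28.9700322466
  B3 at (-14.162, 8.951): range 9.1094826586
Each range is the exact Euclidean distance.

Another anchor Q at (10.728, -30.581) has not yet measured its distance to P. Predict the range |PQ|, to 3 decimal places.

eq1: (x + 43.152)² + (y + 5.418)² = 23.3856669432²
eq2: (x − 5.868)² + (y − 10.097)² = 28.9700322466²
eq3: (x + 14.162)² + (y − 8.951)² = 9.1094826586²
eq2−eq3, eq2−eq1 (x²,y² cancel):
  -40.060·x − 2.292·y = 900.579906
  -98.040·x − 31.030·y = 2047.440345
det = -40.060·-31.030 − -2.292·-98.040 = 1018.354120
x = (900.579906·-31.030 − -2.292·2047.440345) / 1018.354120 = -22.833178
y = (-40.060·2047.440345 − 900.579906·-98.040) / 1018.354120 = 6.159344
|P − Q| = √((-22.833178 − 10.728)² + (6.159344 − -30.581)²) = 49.761487

49.761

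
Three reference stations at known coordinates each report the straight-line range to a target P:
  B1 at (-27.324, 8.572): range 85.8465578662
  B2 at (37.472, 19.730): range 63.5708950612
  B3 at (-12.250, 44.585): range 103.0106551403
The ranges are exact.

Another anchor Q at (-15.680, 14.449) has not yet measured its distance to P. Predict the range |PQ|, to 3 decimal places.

eq1: (x + 27.324)² + (y − 8.572)² = 85.8465578662²
eq2: (x − 37.472)² + (y − 19.730)² = 63.5708950612²
eq3: (x + 12.250)² + (y − 44.585)² = 103.0106551403²
eq3−eq2, eq3−eq1 (x²,y² cancel):
  99.444·x − 49.710·y = 6225.475333
  -30.148·x − 72.026·y = 1923.759010
det = 99.444·-72.026 − -49.710·-30.148 = -8661.210624
x = (6225.475333·-72.026 − -49.710·1923.759010) / -8661.210624 = 40.729413
y = (99.444·1923.759010 − 6225.475333·-30.148) / -8661.210624 = -43.757384
|P − Q| = √((40.729413 − -15.680)² + (-43.757384 − 14.449)²) = 81.055568

81.056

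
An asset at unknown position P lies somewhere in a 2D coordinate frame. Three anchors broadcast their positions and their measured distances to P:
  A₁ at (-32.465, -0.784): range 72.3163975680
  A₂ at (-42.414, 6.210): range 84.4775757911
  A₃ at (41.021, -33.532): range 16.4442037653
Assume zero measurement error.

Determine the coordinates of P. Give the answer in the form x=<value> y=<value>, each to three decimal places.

eq1: (x + 32.465)² + (y + 0.784)² = 72.3163975680²
eq2: (x + 42.414)² + (y − 6.210)² = 84.4775757911²
eq3: (x − 41.021)² + (y + 33.532)² = 16.4442037653²
eq3−eq1, eq3−eq2 (x²,y² cancel):
  -146.972·x + 65.496·y = -6711.776104
  -166.870·x + 79.484·y = -7835.654943
det = -146.972·79.484 − 65.496·-166.870 = -752.604928
x = (-6711.776104·79.484 − 65.496·-7835.654943) / -752.604928 = 26.939441
y = (-146.972·-7835.654943 − -6711.776104·-166.870) / -752.604928 = -42.024439

x=26.939 y=-42.024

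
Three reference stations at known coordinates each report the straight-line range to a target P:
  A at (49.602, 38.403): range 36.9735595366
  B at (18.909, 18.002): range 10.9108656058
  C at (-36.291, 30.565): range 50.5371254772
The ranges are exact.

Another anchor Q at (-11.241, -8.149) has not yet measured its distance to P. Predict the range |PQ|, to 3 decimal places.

eq1: (x − 49.602)² + (y − 38.403)² = 36.9735595366²
eq2: (x − 18.909)² + (y − 18.002)² = 10.9108656058²
eq3: (x + 36.291)² + (y − 30.565)² = 50.5371254772²
eq2−eq1, eq2−eq3 (x²,y² cancel):
  61.386·x + 40.802·y = 2005.529411
  -110.400·x + 25.126·y = -865.320442
det = 61.386·25.126 − 40.802·-110.400 = 6046.925436
x = (2005.529411·25.126 − 40.802·-865.320442) / 6046.925436 = 14.172117
y = (61.386·-865.320442 − 2005.529411·-110.400) / 6046.925436 = 27.830984
|P − Q| = √((14.172117 − -11.241)² + (27.830984 − -8.149)²) = 44.049810

44.050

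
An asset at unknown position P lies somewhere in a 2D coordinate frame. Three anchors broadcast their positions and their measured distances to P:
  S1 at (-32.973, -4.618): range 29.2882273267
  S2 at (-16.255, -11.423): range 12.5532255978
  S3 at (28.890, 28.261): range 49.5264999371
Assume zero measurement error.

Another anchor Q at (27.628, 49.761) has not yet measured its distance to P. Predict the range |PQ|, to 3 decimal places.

66.533

eq1: (x + 32.973)² + (y + 4.618)² = 29.2882273267²
eq2: (x + 16.255)² + (y + 11.423)² = 12.5532255978²
eq3: (x − 28.890)² + (y − 28.261)² = 49.5264999371²
eq1−eq2, eq1−eq3 (x²,y² cancel):
  33.436·x − 13.610·y = -13.617912
  123.726·x + 65.758·y = -1070.302368
det = 33.436·65.758 − -13.610·123.726 = 3882.595348
x = (-13.617912·65.758 − -13.610·-1070.302368) / 3882.595348 = -3.982465
y = (33.436·-1070.302368 − -13.617912·123.726) / 3882.595348 = -8.783233
|P − Q| = √((-3.982465 − 27.628)² + (-8.783233 − 49.761)²) = 66.533065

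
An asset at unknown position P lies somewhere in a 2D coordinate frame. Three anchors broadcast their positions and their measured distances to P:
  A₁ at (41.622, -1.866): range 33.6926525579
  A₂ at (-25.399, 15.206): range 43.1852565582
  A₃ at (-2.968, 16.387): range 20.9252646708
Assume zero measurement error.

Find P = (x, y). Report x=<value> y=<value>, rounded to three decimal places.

eq1: (x − 41.622)² + (y + 1.866)² = 33.6926525579²
eq2: (x + 25.399)² + (y − 15.206)² = 43.1852565582²
eq3: (x + 2.968)² + (y − 16.387)² = 20.9252646708²
eq1−eq2, eq1−eq3 (x²,y² cancel):
  -134.042·x + 34.144·y = -1589.312751
  -89.180·x + 36.506·y = -761.201912
det = -134.042·36.506 − 34.144·-89.180 = -1848.375332
x = (-1589.312751·36.506 − 34.144·-761.201912) / -1848.375332 = 17.328176
y = (-134.042·-761.201912 − -1589.312751·-89.180) / -1848.375332 = 21.479341

x=17.328 y=21.479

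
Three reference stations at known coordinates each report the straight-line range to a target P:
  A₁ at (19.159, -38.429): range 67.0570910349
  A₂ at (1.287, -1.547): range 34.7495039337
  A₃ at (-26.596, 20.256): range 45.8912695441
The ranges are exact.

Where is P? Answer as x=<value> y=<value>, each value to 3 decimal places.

eq1: (x − 19.159)² + (y + 38.429)² = 67.0570910349²
eq2: (x − 1.287)² + (y + 1.547)² = 34.7495039337²
eq3: (x + 26.596)² + (y − 20.256)² = 45.8912695441²
eq2−eq1, eq2−eq3 (x²,y² cancel):
  35.744·x − 73.764·y = -1449.319690
  -55.766·x + 43.606·y = 215.122577
det = 35.744·43.606 − -73.764·-55.766 = -2554.870360
x = (-1449.319690·43.606 − -73.764·215.122577) / -2554.870360 = 18.525689
y = (35.744·215.122577 − -1449.319690·-55.766) / -2554.870360 = 28.625100

x=18.526 y=28.625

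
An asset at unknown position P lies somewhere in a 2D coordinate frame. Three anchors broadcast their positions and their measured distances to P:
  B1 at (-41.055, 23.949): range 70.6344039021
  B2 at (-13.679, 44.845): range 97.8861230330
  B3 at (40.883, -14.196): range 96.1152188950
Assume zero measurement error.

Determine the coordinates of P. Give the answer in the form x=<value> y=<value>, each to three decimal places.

x=-49.766 y=-46.146

eq1: (x + 41.055)² + (y − 23.949)² = 70.6344039021²
eq2: (x + 13.679)² + (y − 44.845)² = 97.8861230330²
eq3: (x − 40.883)² + (y + 14.196)² = 96.1152188950²
eq3−eq1, eq3−eq2 (x²,y² cancel):
  -163.876·x + 76.290·y = 4635.037810
  -109.124·x + 118.082·y = -18.314818
det = -163.876·118.082 − 76.290·-109.124 = -11025.735872
x = (4635.037810·118.082 − 76.290·-18.314818) / -11025.735872 = -49.766454
y = (-163.876·-18.314818 − 4635.037810·-109.124) / -11025.735872 = -46.146147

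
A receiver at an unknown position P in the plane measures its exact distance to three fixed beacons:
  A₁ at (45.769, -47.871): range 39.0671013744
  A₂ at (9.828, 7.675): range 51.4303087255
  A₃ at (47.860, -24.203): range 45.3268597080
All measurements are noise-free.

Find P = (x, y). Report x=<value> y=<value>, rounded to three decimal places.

eq1: (x − 45.769)² + (y + 47.871)² = 39.0671013744²
eq2: (x − 9.828)² + (y − 7.675)² = 51.4303087255²
eq3: (x − 47.860)² + (y + 24.203)² = 45.3268597080²
eq3−eq1, eq3−eq2 (x²,y² cancel):
  -4.182·x − 47.336·y = 2038.354994
  -76.064·x + 63.756·y = -3311.422045
det = -4.182·63.756 − -47.336·-76.064 = -3867.193096
x = (2038.354994·63.756 − -47.336·-3311.422045) / -3867.193096 = 6.928051
y = (-4.182·-3311.422045 − 2038.354994·-76.064) / -3867.193096 = -43.673485

x=6.928 y=-43.673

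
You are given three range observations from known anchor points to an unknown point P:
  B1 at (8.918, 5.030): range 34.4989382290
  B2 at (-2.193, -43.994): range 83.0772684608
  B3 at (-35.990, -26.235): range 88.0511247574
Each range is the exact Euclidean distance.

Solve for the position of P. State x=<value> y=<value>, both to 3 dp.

x=29.243 y=32.906

eq1: (x − 8.918)² + (y − 5.030)² = 34.4989382290²
eq2: (x + 2.193)² + (y + 43.994)² = 83.0772684608²
eq3: (x + 35.990)² + (y + 26.235)² = 88.0511247574²
eq1−eq2, eq1−eq3 (x²,y² cancel):
  -22.222·x − 98.048·y = -3876.206135
  -89.816·x − 62.530·y = -4684.100131
det = -22.222·-62.530 − -98.048·-89.816 = -7416.737508
x = (-3876.206135·-62.530 − -98.048·-4684.100131) / -7416.737508 = 29.242976
y = (-22.222·-4684.100131 − -3876.206135·-89.816) / -7416.737508 = 32.906012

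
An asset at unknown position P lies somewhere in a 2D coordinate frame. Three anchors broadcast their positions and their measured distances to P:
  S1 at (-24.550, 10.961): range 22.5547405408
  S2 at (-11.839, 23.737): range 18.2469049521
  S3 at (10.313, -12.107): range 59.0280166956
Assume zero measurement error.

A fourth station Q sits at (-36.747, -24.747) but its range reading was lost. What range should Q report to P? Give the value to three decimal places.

eq1: (x + 24.550)² + (y − 10.961)² = 22.5547405408²
eq2: (x + 11.839)² + (y − 23.737)² = 18.2469049521²
eq3: (x − 10.313)² + (y + 12.107)² = 59.0280166956²
eq2−eq3, eq2−eq1 (x²,y² cancel):
  44.304·x − 71.688·y = -3602.026887
  -25.422·x − 25.552·y = -156.527850
det = 44.304·-25.552 − -71.688·-25.422 = -2954.508144
x = (-3602.026887·-25.552 − -71.688·-156.527850) / -2954.508144 = -27.354070
y = (44.304·-156.527850 − -3602.026887·-25.422) / -2954.508144 = 33.340757
|P − Q| = √((-27.354070 − -36.747)² + (33.340757 − -24.747)²) = 58.842286

58.842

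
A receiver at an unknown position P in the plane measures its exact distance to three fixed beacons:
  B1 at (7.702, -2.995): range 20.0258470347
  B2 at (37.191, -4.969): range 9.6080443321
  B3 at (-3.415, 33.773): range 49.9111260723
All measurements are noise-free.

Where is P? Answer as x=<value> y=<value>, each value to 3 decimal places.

x=27.590 y=-5.340

eq1: (x − 7.702)² + (y + 2.995)² = 20.0258470347²
eq2: (x − 37.191)² + (y + 4.969)² = 9.6080443321²
eq3: (x + 3.415)² + (y − 33.773)² = 49.9111260723²
eq1−eq2, eq1−eq3 (x²,y² cancel):
  58.978·x − 3.948·y = 1648.290647
  -22.234·x + 73.536·y = -1006.099031
det = 58.978·73.536 − -3.948·-22.234 = 4249.226376
x = (1648.290647·73.536 − -3.948·-1006.099031) / 4249.226376 = 27.590110
y = (58.978·-1006.099031 − 1648.290647·-22.234) / 4249.226376 = -5.339705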